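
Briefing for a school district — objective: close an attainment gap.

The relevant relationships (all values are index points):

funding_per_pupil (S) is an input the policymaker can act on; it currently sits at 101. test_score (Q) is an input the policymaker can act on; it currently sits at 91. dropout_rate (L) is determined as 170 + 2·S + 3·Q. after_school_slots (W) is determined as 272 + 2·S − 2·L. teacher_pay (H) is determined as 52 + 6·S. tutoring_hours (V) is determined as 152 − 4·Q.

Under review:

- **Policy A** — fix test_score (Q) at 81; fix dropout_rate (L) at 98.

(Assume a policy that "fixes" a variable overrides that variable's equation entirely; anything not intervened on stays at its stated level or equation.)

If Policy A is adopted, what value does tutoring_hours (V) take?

Policy A (Q := 81, L := 98):
  Q = 81
  V = 152 − 4·81 = -172

-172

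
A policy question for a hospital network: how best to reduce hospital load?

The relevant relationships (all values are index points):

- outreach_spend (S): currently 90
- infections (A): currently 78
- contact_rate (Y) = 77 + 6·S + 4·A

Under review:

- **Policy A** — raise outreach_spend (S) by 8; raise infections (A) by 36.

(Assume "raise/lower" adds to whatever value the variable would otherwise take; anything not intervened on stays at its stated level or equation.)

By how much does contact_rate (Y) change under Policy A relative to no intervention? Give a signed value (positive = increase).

192

Baseline:
  S = 90
  A = 78
  Y = 77 + 6·90 + 4·78 = 929
Policy A (S + 8, A + 36):
  S = 90 + 8 = 98
  A = 78 + 36 = 114
  Y = 77 + 6·98 + 4·114 = 1121
Change in Y: 1121 − 929 = 192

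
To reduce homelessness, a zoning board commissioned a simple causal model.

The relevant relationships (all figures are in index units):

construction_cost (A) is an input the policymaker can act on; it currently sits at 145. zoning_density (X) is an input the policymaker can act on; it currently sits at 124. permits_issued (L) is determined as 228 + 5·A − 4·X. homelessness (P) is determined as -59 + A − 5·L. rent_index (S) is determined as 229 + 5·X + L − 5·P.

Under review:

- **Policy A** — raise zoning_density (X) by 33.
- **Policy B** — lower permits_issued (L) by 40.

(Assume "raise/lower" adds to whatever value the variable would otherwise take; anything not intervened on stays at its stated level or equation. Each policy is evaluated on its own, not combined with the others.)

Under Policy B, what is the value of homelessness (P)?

Policy B (L − 40):
  A = 145
  X = 124
  L = 228 + 5·145 − 4·124 (−40 from intervention) = 417
  P = -59 + 145 − 5·417 = -1999

-1999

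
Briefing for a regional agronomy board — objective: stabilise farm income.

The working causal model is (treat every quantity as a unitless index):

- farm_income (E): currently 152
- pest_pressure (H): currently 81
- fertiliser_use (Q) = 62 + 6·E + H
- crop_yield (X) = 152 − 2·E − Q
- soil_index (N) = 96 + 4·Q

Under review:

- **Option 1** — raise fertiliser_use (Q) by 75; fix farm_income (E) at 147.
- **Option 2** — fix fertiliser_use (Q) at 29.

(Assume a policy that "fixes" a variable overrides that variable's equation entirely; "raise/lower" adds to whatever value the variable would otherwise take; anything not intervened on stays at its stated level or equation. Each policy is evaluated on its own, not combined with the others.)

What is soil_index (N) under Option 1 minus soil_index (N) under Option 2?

Option 1 (Q + 75, E := 147):
  E = 147
  H = 81
  Q = 62 + 6·147 + 81 (+75 from intervention) = 1100
  N = 96 + 4·1100 = 4496
Option 2 (Q := 29):
  E = 152
  H = 81
  Q = 29
  N = 96 + 4·29 = 212
N: 4496 − 212 = 4284

4284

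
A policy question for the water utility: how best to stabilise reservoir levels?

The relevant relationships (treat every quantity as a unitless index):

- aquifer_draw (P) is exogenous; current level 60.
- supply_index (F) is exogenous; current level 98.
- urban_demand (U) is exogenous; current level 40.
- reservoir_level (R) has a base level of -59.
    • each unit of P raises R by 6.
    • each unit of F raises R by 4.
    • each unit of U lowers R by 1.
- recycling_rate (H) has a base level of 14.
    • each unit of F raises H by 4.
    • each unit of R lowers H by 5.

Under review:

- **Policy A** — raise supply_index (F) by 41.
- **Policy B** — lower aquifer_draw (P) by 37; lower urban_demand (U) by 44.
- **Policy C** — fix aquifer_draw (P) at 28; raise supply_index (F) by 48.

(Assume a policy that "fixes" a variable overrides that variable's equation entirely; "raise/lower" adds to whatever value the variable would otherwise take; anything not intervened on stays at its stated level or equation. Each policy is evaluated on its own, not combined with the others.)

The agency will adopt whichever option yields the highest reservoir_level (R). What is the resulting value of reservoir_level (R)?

Policy A (F + 41):
  P = 60
  F = 98 + 41 = 139
  U = 40
  R = -59 + 6·60 + 4·139 − 40 = 817
Policy B (P − 37, U − 44):
  P = 60 − 37 = 23
  F = 98
  U = 40 − 44 = -4
  R = -59 + 6·23 + 4·98 − (-4) = 475
Policy C (P := 28, F + 48):
  P = 28
  F = 98 + 48 = 146
  U = 40
  R = -59 + 6·28 + 4·146 − 40 = 653
Comparing — Policy A: R=817, Policy B: R=475, Policy C: R=653. Highest is 817 (Policy A).

817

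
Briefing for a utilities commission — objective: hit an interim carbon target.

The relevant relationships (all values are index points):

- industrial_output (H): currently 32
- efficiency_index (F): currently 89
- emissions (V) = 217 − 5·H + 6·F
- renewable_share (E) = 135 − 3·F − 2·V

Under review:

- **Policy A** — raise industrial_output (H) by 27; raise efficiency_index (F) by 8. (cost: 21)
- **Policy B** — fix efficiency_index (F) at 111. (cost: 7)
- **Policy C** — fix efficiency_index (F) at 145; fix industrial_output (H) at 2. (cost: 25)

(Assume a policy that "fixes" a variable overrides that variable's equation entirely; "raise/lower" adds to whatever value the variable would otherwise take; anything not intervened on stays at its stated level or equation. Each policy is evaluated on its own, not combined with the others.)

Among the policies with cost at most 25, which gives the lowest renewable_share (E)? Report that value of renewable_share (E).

-2454

Policy A (H + 27, F + 8):
  H = 32 + 27 = 59
  F = 89 + 8 = 97
  V = 217 − 5·59 + 6·97 = 504
  E = 135 − 3·97 − 2·504 = -1164
Policy B (F := 111):
  H = 32
  F = 111
  V = 217 − 5·32 + 6·111 = 723
  E = 135 − 3·111 − 2·723 = -1644
Policy C (F := 145, H := 2):
  H = 2
  F = 145
  V = 217 − 5·2 + 6·145 = 1077
  E = 135 − 3·145 − 2·1077 = -2454
Comparing — Policy A: E=-1164, Policy B: E=-1644, Policy C: E=-2454. Lowest is -2454 (Policy C).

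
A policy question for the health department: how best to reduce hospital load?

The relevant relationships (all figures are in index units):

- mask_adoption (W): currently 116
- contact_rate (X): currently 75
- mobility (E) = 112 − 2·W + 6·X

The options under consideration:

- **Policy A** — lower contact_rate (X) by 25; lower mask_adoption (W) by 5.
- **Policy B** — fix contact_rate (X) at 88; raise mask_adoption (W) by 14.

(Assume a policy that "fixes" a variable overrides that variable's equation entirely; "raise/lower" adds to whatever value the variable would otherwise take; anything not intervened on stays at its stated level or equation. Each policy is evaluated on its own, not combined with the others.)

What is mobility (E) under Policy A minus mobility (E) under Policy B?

-190

Policy A (X − 25, W − 5):
  W = 116 − 5 = 111
  X = 75 − 25 = 50
  E = 112 − 2·111 + 6·50 = 190
Policy B (X := 88, W + 14):
  W = 116 + 14 = 130
  X = 88
  E = 112 − 2·130 + 6·88 = 380
E: 190 − 380 = -190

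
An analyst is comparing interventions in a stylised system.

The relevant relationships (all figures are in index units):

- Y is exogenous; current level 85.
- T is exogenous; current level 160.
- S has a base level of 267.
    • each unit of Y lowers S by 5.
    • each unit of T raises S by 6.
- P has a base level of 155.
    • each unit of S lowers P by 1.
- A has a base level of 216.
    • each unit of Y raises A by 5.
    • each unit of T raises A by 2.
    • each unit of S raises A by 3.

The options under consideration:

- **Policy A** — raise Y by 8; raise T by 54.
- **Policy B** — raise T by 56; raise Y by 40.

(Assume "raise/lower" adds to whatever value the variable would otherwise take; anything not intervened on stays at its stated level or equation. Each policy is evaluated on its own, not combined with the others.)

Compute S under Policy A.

1086

Policy A (Y + 8, T + 54):
  Y = 85 + 8 = 93
  T = 160 + 54 = 214
  S = 267 − 5·93 + 6·214 = 1086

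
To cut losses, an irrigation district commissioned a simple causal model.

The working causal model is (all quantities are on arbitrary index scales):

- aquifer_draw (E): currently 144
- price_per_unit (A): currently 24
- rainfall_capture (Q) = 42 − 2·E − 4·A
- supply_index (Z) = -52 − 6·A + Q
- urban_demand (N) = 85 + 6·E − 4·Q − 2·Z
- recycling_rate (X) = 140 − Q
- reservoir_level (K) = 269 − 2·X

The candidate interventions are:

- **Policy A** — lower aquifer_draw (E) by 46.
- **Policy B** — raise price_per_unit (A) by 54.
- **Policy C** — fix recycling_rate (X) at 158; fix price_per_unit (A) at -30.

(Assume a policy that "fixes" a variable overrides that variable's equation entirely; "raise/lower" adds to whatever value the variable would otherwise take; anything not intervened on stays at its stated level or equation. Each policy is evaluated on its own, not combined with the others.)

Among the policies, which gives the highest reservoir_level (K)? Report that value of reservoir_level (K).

-47

Policy A (E − 46):
  E = 144 − 46 = 98
  A = 24
  Q = 42 − 2·98 − 4·24 = -250
  X = 140 − (-250) = 390
  K = 269 − 2·390 = -511
Policy B (A + 54):
  E = 144
  A = 24 + 54 = 78
  Q = 42 − 2·144 − 4·78 = -558
  X = 140 − (-558) = 698
  K = 269 − 2·698 = -1127
Policy C (X := 158, A := -30):
  E = 144
  A = -30
  Q = 42 − 2·144 − 4·(-30) = -126
  X = 158
  K = 269 − 2·158 = -47
Comparing — Policy A: K=-511, Policy B: K=-1127, Policy C: K=-47. Highest is -47 (Policy C).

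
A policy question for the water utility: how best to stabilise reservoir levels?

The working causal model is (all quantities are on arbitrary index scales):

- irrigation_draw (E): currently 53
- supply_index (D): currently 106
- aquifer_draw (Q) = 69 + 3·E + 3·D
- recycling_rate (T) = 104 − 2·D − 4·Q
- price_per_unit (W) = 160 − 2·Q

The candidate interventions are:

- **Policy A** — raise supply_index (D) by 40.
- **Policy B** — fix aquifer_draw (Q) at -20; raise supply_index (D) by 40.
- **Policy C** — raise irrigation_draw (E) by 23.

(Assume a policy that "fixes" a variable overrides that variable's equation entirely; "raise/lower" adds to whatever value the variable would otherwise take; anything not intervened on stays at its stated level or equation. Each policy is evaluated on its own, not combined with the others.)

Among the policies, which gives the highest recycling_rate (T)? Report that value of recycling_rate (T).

Policy A (D + 40):
  E = 53
  D = 106 + 40 = 146
  Q = 69 + 3·53 + 3·146 = 666
  T = 104 − 2·146 − 4·666 = -2852
Policy B (Q := -20, D + 40):
  E = 53
  D = 106 + 40 = 146
  Q = -20
  T = 104 − 2·146 − 4·(-20) = -108
Policy C (E + 23):
  E = 53 + 23 = 76
  D = 106
  Q = 69 + 3·76 + 3·106 = 615
  T = 104 − 2·106 − 4·615 = -2568
Comparing — Policy A: T=-2852, Policy B: T=-108, Policy C: T=-2568. Highest is -108 (Policy B).

-108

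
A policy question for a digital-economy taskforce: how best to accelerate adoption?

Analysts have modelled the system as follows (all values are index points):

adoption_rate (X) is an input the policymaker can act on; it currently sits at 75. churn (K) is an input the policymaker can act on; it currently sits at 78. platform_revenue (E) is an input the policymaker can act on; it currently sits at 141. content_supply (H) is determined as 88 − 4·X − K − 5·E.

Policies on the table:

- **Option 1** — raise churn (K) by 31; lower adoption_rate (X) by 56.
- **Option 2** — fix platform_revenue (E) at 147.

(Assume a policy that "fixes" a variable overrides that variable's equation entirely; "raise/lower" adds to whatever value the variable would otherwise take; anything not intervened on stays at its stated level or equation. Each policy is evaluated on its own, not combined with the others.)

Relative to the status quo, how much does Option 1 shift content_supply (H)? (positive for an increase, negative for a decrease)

Baseline:
  X = 75
  K = 78
  E = 141
  H = 88 − 4·75 − 78 − 5·141 = -995
Option 1 (K + 31, X − 56):
  X = 75 − 56 = 19
  K = 78 + 31 = 109
  E = 141
  H = 88 − 4·19 − 109 − 5·141 = -802
Change in H: -802 − (-995) = 193

193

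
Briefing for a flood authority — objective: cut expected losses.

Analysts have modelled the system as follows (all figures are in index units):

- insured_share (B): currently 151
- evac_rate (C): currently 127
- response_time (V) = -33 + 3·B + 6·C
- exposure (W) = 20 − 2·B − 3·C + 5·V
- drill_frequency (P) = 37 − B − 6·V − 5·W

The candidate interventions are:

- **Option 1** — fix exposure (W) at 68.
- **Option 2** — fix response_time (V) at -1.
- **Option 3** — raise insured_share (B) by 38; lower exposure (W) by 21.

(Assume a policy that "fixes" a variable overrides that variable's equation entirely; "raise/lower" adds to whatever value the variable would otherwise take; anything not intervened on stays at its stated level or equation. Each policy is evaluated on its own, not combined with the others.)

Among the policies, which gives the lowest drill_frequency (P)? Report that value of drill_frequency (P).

Option 1 (W := 68):
  B = 151
  C = 127
  V = -33 + 3·151 + 6·127 = 1182
  W = 68
  P = 37 − 151 − 6·1182 − 5·68 = -7546
Option 2 (V := -1):
  B = 151
  C = 127
  V = -1
  W = 20 − 2·151 − 3·127 + 5·(-1) = -668
  P = 37 − 151 − 6·(-1) − 5·(-668) = 3232
Option 3 (B + 38, W − 21):
  B = 151 + 38 = 189
  C = 127
  V = -33 + 3·189 + 6·127 = 1296
  W = 20 − 2·189 − 3·127 + 5·1296 (−21 from intervention) = 5720
  P = 37 − 189 − 6·1296 − 5·5720 = -36528
Comparing — Option 1: P=-7546, Option 2: P=3232, Option 3: P=-36528. Lowest is -36528 (Option 3).

-36528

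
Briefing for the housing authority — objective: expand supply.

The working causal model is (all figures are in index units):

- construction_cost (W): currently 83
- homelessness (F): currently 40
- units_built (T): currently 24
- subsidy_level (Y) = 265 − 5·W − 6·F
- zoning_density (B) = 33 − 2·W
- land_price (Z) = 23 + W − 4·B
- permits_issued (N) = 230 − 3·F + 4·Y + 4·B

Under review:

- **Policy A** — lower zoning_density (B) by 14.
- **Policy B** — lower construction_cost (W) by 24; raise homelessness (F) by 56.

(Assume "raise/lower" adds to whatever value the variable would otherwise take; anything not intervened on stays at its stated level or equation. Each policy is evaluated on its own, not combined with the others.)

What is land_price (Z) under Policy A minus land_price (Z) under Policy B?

Policy A (B − 14):
  W = 83
  B = 33 − 2·83 (−14 from intervention) = -147
  Z = 23 + 83 − 4·(-147) = 694
Policy B (W − 24, F + 56):
  W = 83 − 24 = 59
  B = 33 − 2·59 = -85
  Z = 23 + 59 − 4·(-85) = 422
Z: 694 − 422 = 272

272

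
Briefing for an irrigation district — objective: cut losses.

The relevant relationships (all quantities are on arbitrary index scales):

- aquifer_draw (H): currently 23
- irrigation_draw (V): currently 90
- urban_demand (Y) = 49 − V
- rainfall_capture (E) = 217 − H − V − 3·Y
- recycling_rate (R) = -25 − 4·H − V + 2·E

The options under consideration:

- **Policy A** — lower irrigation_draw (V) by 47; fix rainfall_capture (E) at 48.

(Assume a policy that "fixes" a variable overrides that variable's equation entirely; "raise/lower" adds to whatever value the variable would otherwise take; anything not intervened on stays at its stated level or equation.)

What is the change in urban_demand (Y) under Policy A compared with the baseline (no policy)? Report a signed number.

Baseline:
  V = 90
  Y = 49 − 90 = -41
Policy A (V − 47, E := 48):
  V = 90 − 47 = 43
  Y = 49 − 43 = 6
Change in Y: 6 − (-41) = 47

47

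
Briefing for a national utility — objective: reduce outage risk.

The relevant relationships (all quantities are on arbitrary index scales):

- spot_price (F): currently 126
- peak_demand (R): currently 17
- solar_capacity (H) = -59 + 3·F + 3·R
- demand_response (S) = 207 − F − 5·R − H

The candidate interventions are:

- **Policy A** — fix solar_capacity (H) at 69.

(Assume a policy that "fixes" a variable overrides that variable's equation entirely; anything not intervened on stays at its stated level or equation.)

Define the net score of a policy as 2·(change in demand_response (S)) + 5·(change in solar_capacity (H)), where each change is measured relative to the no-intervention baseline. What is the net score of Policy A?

-903

Baseline:
  F = 126
  R = 17
  H = -59 + 3·126 + 3·17 = 370
  S = 207 − 126 − 5·17 − 370 = -374
Policy A (H := 69):
  F = 126
  R = 17
  H = 69
  S = 207 − 126 − 5·17 − 69 = -73
ΔS = -73 − (-374) = 301; ΔH = 69 − 370 = -301
Score = 2·301 + 5·(-301) = -903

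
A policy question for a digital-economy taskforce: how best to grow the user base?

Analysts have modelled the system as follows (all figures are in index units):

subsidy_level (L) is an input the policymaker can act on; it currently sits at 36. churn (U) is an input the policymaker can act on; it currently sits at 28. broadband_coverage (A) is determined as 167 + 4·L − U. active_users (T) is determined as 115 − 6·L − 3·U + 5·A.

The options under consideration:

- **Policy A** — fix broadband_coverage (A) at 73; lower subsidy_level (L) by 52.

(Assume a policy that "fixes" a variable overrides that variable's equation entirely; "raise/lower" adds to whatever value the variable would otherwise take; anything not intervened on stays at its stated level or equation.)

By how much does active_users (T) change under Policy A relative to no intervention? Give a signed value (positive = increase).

-738

Baseline:
  L = 36
  U = 28
  A = 167 + 4·36 − 28 = 283
  T = 115 − 6·36 − 3·28 + 5·283 = 1230
Policy A (A := 73, L − 52):
  L = 36 − 52 = -16
  U = 28
  A = 73
  T = 115 − 6·(-16) − 3·28 + 5·73 = 492
Change in T: 492 − 1230 = -738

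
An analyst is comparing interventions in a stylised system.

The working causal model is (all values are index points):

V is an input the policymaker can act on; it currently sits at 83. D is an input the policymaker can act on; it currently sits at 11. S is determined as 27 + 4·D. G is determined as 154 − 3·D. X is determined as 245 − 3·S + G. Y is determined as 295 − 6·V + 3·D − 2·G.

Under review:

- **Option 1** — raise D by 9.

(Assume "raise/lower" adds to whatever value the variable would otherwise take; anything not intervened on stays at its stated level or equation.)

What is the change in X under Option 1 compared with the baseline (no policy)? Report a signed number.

Baseline:
  D = 11
  S = 27 + 4·11 = 71
  G = 154 − 3·11 = 121
  X = 245 − 3·71 + 121 = 153
Option 1 (D + 9):
  D = 11 + 9 = 20
  S = 27 + 4·20 = 107
  G = 154 − 3·20 = 94
  X = 245 − 3·107 + 94 = 18
Change in X: 18 − 153 = -135

-135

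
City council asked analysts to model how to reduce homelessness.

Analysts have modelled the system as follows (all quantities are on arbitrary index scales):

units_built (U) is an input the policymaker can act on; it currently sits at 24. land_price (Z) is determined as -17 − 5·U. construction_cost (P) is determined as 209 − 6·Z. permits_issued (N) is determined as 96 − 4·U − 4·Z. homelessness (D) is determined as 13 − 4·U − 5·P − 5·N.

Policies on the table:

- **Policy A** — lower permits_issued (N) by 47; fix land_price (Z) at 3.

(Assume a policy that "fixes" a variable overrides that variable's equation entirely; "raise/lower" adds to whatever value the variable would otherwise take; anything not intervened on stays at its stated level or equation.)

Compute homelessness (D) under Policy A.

Policy A (N − 47, Z := 3):
  U = 24
  Z = 3
  P = 209 − 6·3 = 191
  N = 96 − 4·24 − 4·3 (−47 from intervention) = -59
  D = 13 − 4·24 − 5·191 − 5·(-59) = -743

-743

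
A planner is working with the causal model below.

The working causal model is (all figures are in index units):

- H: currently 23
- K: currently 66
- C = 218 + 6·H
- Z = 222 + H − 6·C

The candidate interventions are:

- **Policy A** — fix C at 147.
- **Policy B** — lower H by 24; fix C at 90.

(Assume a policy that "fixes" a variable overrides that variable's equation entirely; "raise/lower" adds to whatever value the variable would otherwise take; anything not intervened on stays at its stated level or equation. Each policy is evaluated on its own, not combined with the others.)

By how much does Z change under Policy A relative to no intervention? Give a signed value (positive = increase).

1254

Baseline:
  H = 23
  C = 218 + 6·23 = 356
  Z = 222 + 23 − 6·356 = -1891
Policy A (C := 147):
  H = 23
  C = 147
  Z = 222 + 23 − 6·147 = -637
Change in Z: -637 − (-1891) = 1254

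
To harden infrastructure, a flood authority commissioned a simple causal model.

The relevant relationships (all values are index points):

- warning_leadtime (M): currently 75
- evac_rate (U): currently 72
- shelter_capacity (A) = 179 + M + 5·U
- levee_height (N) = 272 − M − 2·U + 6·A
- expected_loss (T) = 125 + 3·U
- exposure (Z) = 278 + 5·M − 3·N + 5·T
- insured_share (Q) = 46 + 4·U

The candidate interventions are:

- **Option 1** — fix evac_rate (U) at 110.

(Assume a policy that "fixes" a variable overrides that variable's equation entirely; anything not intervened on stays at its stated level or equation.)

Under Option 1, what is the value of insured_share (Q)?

486

Option 1 (U := 110):
  U = 110
  Q = 46 + 4·110 = 486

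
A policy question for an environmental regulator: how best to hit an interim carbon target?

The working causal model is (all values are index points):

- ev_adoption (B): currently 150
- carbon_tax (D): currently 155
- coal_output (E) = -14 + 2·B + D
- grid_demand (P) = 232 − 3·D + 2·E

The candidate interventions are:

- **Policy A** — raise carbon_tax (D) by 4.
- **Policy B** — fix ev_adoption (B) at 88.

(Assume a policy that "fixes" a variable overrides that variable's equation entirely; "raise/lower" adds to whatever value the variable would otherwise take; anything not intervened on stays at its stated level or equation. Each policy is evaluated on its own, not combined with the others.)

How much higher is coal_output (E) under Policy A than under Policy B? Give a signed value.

Policy A (D + 4):
  B = 150
  D = 155 + 4 = 159
  E = -14 + 2·150 + 159 = 445
Policy B (B := 88):
  B = 88
  D = 155
  E = -14 + 2·88 + 155 = 317
E: 445 − 317 = 128

128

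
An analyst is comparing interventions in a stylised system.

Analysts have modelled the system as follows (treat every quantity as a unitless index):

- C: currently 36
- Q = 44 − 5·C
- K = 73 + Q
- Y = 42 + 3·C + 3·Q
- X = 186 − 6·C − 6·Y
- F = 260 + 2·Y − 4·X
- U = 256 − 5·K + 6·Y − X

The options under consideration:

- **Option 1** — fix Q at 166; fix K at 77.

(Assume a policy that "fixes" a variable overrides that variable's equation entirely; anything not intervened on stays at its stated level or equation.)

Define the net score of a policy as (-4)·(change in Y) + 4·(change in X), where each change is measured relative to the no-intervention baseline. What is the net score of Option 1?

Baseline:
  C = 36
  Q = 44 − 5·36 = -136
  Y = 42 + 3·36 + 3·(-136) = -258
  X = 186 − 6·36 − 6·(-258) = 1518
Option 1 (Q := 166, K := 77):
  C = 36
  Q = 166
  Y = 42 + 3·36 + 3·166 = 648
  X = 186 − 6·36 − 6·648 = -3918
ΔY = 648 − (-258) = 906; ΔX = -3918 − 1518 = -5436
Score = (-4)·906 + 4·(-5436) = -25368

-25368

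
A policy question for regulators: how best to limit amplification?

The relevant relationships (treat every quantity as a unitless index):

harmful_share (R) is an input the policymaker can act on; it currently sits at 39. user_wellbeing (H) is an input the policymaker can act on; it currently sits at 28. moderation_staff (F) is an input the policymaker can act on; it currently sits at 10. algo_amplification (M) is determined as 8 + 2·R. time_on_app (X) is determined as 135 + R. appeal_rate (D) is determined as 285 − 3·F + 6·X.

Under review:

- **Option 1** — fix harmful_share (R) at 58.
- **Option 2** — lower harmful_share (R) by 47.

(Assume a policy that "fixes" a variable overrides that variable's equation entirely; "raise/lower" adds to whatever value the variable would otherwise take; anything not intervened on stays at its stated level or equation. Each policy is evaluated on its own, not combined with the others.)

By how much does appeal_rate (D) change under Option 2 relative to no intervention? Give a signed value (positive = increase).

Baseline:
  R = 39
  F = 10
  X = 135 + 39 = 174
  D = 285 − 3·10 + 6·174 = 1299
Option 2 (R − 47):
  R = 39 − 47 = -8
  F = 10
  X = 135 + (-8) = 127
  D = 285 − 3·10 + 6·127 = 1017
Change in D: 1017 − 1299 = -282

-282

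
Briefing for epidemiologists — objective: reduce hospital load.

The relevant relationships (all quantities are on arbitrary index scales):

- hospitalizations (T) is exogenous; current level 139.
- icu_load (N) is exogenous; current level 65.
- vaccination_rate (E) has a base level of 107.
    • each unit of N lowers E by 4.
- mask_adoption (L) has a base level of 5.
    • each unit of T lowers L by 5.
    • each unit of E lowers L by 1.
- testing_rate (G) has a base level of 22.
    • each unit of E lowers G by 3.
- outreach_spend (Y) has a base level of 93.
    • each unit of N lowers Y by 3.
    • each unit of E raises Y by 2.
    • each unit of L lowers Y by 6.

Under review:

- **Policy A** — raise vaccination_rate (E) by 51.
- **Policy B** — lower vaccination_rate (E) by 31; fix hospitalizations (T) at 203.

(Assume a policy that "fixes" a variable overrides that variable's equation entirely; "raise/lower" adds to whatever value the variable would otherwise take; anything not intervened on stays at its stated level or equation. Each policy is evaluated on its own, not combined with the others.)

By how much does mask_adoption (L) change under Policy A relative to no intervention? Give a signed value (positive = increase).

Baseline:
  T = 139
  N = 65
  E = 107 − 4·65 = -153
  L = 5 − 5·139 − (-153) = -537
Policy A (E + 51):
  T = 139
  N = 65
  E = 107 − 4·65 (+51 from intervention) = -102
  L = 5 − 5·139 − (-102) = -588
Change in L: -588 − (-537) = -51

-51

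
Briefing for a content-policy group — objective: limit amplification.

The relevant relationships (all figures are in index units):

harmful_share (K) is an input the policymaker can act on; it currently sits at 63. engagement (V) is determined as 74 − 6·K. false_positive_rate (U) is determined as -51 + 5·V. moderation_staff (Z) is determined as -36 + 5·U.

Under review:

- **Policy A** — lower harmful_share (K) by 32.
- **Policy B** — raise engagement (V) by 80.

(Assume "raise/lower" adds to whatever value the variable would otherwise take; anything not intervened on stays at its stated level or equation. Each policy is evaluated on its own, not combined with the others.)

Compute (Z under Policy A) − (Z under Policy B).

2800

Policy A (K − 32):
  K = 63 − 32 = 31
  V = 74 − 6·31 = -112
  U = -51 + 5·(-112) = -611
  Z = -36 + 5·(-611) = -3091
Policy B (V + 80):
  K = 63
  V = 74 − 6·63 (+80 from intervention) = -224
  U = -51 + 5·(-224) = -1171
  Z = -36 + 5·(-1171) = -5891
Z: -3091 − (-5891) = 2800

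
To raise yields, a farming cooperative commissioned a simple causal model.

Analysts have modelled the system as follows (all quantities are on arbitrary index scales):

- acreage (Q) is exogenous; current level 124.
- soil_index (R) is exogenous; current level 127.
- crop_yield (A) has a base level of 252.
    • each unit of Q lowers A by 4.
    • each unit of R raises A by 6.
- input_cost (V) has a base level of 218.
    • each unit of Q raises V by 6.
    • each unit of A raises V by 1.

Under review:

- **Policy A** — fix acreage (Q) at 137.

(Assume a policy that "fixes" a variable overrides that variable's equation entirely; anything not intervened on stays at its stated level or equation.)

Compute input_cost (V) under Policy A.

Policy A (Q := 137):
  Q = 137
  R = 127
  A = 252 − 4·137 + 6·127 = 466
  V = 218 + 6·137 + 466 = 1506

1506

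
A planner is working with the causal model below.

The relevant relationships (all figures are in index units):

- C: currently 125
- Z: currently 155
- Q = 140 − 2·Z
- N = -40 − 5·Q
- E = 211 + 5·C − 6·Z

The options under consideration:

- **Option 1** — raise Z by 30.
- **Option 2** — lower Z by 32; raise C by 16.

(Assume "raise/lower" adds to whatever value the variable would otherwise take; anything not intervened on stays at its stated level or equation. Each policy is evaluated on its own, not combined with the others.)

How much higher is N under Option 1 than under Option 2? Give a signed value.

Option 1 (Z + 30):
  Z = 155 + 30 = 185
  Q = 140 − 2·185 = -230
  N = -40 − 5·(-230) = 1110
Option 2 (Z − 32, C + 16):
  Z = 155 − 32 = 123
  Q = 140 − 2·123 = -106
  N = -40 − 5·(-106) = 490
N: 1110 − 490 = 620

620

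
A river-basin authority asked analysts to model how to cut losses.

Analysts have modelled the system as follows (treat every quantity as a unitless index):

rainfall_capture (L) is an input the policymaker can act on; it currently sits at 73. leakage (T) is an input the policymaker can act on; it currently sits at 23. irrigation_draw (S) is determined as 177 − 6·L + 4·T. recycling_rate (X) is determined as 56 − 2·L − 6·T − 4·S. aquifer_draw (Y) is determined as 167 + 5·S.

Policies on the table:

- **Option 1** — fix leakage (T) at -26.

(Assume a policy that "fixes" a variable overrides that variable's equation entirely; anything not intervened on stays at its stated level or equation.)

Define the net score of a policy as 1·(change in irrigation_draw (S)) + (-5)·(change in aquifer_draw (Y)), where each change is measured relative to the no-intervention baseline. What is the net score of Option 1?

Baseline:
  L = 73
  T = 23
  S = 177 − 6·73 + 4·23 = -169
  Y = 167 + 5·(-169) = -678
Option 1 (T := -26):
  L = 73
  T = -26
  S = 177 − 6·73 + 4·(-26) = -365
  Y = 167 + 5·(-365) = -1658
ΔS = -365 − (-169) = -196; ΔY = -1658 − (-678) = -980
Score = 1·(-196) + (-5)·(-980) = 4704

4704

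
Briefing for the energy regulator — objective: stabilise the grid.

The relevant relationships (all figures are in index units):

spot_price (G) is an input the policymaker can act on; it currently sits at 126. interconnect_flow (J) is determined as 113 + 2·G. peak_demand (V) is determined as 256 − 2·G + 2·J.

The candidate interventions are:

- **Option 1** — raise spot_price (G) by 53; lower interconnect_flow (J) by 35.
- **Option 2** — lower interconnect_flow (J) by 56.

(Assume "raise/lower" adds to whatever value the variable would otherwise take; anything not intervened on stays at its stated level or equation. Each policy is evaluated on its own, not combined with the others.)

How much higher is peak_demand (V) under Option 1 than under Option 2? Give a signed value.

148

Option 1 (G + 53, J − 35):
  G = 126 + 53 = 179
  J = 113 + 2·179 (−35 from intervention) = 436
  V = 256 − 2·179 + 2·436 = 770
Option 2 (J − 56):
  G = 126
  J = 113 + 2·126 (−56 from intervention) = 309
  V = 256 − 2·126 + 2·309 = 622
V: 770 − 622 = 148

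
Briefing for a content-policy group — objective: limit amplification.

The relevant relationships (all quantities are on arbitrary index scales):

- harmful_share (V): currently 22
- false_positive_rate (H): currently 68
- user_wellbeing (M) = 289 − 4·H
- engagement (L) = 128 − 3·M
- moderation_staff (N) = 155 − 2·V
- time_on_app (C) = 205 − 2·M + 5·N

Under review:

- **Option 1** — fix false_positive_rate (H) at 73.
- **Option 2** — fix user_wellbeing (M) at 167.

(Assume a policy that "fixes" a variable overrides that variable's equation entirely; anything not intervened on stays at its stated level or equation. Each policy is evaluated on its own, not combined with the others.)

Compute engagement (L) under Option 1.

137

Option 1 (H := 73):
  H = 73
  M = 289 − 4·73 = -3
  L = 128 − 3·(-3) = 137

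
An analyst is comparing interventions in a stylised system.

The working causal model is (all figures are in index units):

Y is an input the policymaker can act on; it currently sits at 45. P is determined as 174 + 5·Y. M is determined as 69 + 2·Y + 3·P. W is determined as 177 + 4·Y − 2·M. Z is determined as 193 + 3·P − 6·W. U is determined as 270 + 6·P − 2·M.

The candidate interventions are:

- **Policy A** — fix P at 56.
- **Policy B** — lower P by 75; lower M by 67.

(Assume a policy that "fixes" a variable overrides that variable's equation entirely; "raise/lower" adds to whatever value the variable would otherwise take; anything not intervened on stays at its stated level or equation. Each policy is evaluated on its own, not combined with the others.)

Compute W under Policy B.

Policy B (P − 75, M − 67):
  Y = 45
  P = 174 + 5·45 (−75 from intervention) = 324
  M = 69 + 2·45 + 3·324 (−67 from intervention) = 1064
  W = 177 + 4·45 − 2·1064 = -1771

-1771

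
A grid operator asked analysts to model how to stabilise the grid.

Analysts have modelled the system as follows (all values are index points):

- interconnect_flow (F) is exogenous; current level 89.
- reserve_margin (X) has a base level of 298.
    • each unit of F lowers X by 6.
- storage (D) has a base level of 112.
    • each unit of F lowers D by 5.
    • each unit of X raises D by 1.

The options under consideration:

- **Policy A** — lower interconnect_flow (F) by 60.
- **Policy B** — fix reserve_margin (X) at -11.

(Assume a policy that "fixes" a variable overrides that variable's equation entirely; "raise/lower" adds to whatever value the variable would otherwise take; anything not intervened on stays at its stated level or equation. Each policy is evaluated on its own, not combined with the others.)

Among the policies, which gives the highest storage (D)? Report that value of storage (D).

Policy A (F − 60):
  F = 89 − 60 = 29
  X = 298 − 6·29 = 124
  D = 112 − 5·29 + 124 = 91
Policy B (X := -11):
  F = 89
  X = -11
  D = 112 − 5·89 + (-11) = -344
Comparing — Policy A: D=91, Policy B: D=-344. Highest is 91 (Policy A).

91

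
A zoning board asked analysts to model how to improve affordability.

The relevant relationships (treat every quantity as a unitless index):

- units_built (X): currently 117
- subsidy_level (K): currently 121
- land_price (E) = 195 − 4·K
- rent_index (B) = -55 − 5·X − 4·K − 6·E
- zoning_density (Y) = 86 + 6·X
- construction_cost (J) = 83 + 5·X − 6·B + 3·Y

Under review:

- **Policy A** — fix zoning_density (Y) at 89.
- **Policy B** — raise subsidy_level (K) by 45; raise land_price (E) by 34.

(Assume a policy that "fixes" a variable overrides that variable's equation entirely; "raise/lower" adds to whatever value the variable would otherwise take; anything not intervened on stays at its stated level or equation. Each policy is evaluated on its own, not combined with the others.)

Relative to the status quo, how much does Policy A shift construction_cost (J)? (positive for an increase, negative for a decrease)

-2097

Baseline:
  X = 117
  K = 121
  E = 195 − 4·121 = -289
  B = -55 − 5·117 − 4·121 − 6·(-289) = 610
  Y = 86 + 6·117 = 788
  J = 83 + 5·117 − 6·610 + 3·788 = -628
Policy A (Y := 89):
  X = 117
  K = 121
  E = 195 − 4·121 = -289
  B = -55 − 5·117 − 4·121 − 6·(-289) = 610
  Y = 89
  J = 83 + 5·117 − 6·610 + 3·89 = -2725
Change in J: -2725 − (-628) = -2097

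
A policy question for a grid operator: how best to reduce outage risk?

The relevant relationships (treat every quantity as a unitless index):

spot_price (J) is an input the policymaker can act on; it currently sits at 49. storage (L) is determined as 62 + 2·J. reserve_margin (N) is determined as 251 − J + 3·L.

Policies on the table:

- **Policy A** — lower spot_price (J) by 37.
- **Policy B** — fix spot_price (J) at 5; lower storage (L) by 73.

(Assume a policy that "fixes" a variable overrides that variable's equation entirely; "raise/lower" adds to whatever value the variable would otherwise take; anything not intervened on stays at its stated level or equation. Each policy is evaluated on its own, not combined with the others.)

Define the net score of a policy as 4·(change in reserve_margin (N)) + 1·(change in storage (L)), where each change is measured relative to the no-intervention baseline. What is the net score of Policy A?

-814

Baseline:
  J = 49
  L = 62 + 2·49 = 160
  N = 251 − 49 + 3·160 = 682
Policy A (J − 37):
  J = 49 − 37 = 12
  L = 62 + 2·12 = 86
  N = 251 − 12 + 3·86 = 497
ΔN = 497 − 682 = -185; ΔL = 86 − 160 = -74
Score = 4·(-185) + 1·(-74) = -814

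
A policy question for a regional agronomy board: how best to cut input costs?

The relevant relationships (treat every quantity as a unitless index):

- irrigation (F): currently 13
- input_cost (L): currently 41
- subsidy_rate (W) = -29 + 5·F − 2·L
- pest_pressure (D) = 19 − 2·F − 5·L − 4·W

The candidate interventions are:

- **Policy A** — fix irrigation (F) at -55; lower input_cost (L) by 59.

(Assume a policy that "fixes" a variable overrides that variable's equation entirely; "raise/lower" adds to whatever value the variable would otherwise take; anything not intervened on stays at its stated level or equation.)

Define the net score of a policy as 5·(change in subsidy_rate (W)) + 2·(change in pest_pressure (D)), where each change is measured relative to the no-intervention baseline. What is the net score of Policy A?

Baseline:
  F = 13
  L = 41
  W = -29 + 5·13 − 2·41 = -46
  D = 19 − 2·13 − 5·41 − 4·(-46) = -28
Policy A (F := -55, L − 59):
  F = -55
  L = 41 − 59 = -18
  W = -29 + 5·(-55) − 2·(-18) = -268
  D = 19 − 2·(-55) − 5·(-18) − 4·(-268) = 1291
ΔW = -268 − (-46) = -222; ΔD = 1291 − (-28) = 1319
Score = 5·(-222) + 2·1319 = 1528

1528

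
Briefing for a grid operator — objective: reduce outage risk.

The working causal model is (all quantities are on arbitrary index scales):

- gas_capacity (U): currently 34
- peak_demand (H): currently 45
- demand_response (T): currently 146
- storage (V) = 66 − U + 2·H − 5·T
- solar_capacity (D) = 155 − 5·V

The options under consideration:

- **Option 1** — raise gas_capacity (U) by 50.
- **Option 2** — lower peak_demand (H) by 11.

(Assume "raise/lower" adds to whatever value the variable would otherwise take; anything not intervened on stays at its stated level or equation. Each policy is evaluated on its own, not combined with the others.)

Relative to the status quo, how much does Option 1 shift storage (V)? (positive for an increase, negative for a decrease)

-50

Baseline:
  U = 34
  H = 45
  T = 146
  V = 66 − 34 + 2·45 − 5·146 = -608
Option 1 (U + 50):
  U = 34 + 50 = 84
  H = 45
  T = 146
  V = 66 − 84 + 2·45 − 5·146 = -658
Change in V: -658 − (-608) = -50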